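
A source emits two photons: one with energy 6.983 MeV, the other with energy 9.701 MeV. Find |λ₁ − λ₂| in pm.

Using λ = hc/E: λ₁ = 1.7755e-13 m, λ₂ = 1.2781e-13 m.
|Δλ| = |1.7755e-13 − 1.2781e-13| = 4.97e-14 m = 0.0497 pm.

0.0497 pm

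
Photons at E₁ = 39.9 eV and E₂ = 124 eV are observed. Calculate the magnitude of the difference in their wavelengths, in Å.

211 Å

Using λ = hc/E: λ₁ = 3.107e-8 m, λ₂ = 9.999e-9 m.
|Δλ| = |3.107e-8 − 9.999e-9| = 2.11e-8 m = 211 Å.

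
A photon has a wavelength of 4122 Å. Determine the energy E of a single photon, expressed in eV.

3.01 eV

Convert to SI: λ = 4122 Å = 4.122·10^-7 m.
Since E = hc/λ for a photon, E = 4.819·10^-19 J.
Converting to eV: E = 3.008 eV ≈ 3.01 eV.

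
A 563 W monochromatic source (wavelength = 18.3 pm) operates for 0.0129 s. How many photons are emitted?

6.69 × 10^14 photons

Total energy: E_total = P·t = 563 × 0.0129 = 7.263 J.
Per-photon energy: E = 1.085 × 10^-14 J.
N = E_total / E_photon = 6.69 × 10^14.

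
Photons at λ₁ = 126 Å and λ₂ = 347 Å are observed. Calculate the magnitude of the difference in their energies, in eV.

Using E = hc/λ: E₁ = 1.577·10^-17 J, E₂ = 5.725·10^-18 J.
|ΔE| = |1.577·10^-17 − 5.725·10^-18| = 1.00·10^-17 J = 62.7 eV.

62.7 eV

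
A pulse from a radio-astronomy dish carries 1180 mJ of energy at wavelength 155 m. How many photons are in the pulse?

9.21·10^26 photons

Per-photon energy: E = 1.282·10^-27 J (from wavelength = 155 m).
N = E_total / E_photon = 1.18 J / 1.282·10^-27 J = 9.21·10^26.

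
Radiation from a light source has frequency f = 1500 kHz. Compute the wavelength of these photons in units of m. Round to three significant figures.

200 m

(c = 2.99792458 × 10^8 m/s.)
In SI units: f = 1500 kHz = 1.5 × 10^6 Hz.
The photon relation is λ = c/f, giving λ = 199.9 m.
So λ ≈ 200 m.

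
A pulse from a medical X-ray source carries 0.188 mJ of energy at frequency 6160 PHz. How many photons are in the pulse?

4.61 × 10^10 photons

Per-photon energy: E = 4.082 × 10^-15 J (from frequency = 6160 PHz).
N = E_total / E_photon = 1.88 × 10^-4 J / 4.082 × 10^-15 J = 4.61 × 10^10.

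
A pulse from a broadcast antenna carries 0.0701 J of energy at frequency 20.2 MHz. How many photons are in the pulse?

5.24·10^24 photons

Per-photon energy: E = 1.338·10^-26 J (from frequency = 20.2 MHz).
N = E_total / E_photon = 0.0701 J / 1.338·10^-26 J = 5.24·10^24.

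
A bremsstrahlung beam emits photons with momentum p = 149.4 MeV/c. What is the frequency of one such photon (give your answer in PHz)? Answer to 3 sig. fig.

3.61e7 PHz

Convert to SI: p = 149.4 MeV/c = 7.9844e-20 kg·m/s.
Apply f = pc/h: f = 3.612e22 Hz.
Converting to PHz: f = 3.612e7 PHz ≈ 3.61e7 PHz.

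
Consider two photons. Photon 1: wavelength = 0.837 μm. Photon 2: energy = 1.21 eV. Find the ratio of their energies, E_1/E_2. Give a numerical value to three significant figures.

E_1 = 2.373e-19 J (from wavelength = 0.837 μm, via E = hc/λ).
E_2 = 1.939e-19 J (from energy = 1.21 eV, via E given directly).
Ratio = 2.373e-19 / 1.939e-19 = 1.22.

1.22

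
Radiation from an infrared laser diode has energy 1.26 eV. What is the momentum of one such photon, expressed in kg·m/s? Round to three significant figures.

(c = 2.99792458e8 m/s, 1 eV = 1.602176634e-19 J.)
First convert: E = 1.26 eV = 2.0187e-19 J.
Apply p = E/c: p = 6.734e-28 kg·m/s.
So p ≈ 6.73e-28 kg·m/s.

6.73e-28 kg·m/s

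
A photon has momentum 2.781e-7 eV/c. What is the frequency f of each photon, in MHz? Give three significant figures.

67.2 MHz

(h = 6.62607015e-34 J·s, c = 2.99792458e8 m/s, 1 eV = 1.602176634e-19 J.)
Convert to SI: p = 2.781e-7 eV/c = 1.4862e-34 kg·m/s.
For a photon f = pc/h, so f = 6.724e7 Hz.
Converting to MHz: f = 67.24 MHz ≈ 67.2 MHz.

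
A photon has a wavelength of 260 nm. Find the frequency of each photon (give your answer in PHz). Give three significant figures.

Take c = 2.99792458 × 10^8 m/s.
In SI units: λ = 260 nm = 2.6 × 10^-7 m.
The photon relation is f = c/λ, giving f = 1.153 × 10^15 Hz.
Converting to PHz: f = 1.153 PHz ≈ 1.15 PHz.

1.15 PHz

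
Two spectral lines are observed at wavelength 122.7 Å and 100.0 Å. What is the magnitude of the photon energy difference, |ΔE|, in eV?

22.9 eV

Using E = hc/λ: E₁ = 1.6189 × 10^-17 J, E₂ = 1.9864 × 10^-17 J.
|ΔE| = |1.6189 × 10^-17 − 1.9864 × 10^-17| = 3.68 × 10^-18 J = 22.9 eV.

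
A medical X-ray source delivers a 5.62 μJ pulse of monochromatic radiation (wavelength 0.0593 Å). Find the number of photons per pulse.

1.68·10^8 photons

Per-photon energy: E = 3.350·10^-14 J (from wavelength = 0.0593 Å).
N = E_total / E_photon = 5.62·10^-6 J / 3.350·10^-14 J = 1.68·10^8.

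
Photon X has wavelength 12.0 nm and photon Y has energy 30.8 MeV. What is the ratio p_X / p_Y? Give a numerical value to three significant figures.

p_X = 5.522e-26 kg·m/s (from wavelength = 12.0 nm, via p = h/λ).
p_Y = 1.646e-20 kg·m/s (from energy = 30.8 MeV, via p = E/c).
Ratio = 5.522e-26 / 1.646e-20 = 3.35e-6.

3.35e-6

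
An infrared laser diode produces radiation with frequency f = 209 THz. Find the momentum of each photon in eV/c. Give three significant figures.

(h = 6.62607015e-34 J·s, c = 2.99792458e8 m/s, 1 eV = 1.602176634e-19 J.)
Convert to SI: f = 209 THz = 2.09e14 Hz.
Apply p = hf/c: p = 4.619e-28 kg·m/s.
Converting to eV/c: p = 0.8644 eV/c ≈ 0.864 eV/c.

0.864 eV/c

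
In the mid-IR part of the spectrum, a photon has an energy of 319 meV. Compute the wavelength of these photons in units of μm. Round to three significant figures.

3.89 μm

In SI units: E = 319 meV = 5.1109e-20 J.
The photon relation is λ = hc/E, giving λ = 3.887e-6 m.
Converting to μm: λ = 3.887 μm ≈ 3.89 μm.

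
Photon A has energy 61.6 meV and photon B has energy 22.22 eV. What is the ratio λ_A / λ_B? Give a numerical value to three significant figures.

λ_A = 2.013e-5 m (from energy = 61.6 meV, via λ = hc/E).
λ_B = 5.580e-8 m (from energy = 22.22 eV, via λ = hc/E).
Ratio = 2.013e-5 / 5.580e-8 = 361.

361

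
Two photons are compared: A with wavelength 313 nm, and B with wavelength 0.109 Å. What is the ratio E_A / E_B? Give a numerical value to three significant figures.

E_A = 6.346 × 10^-19 J (from wavelength = 313 nm, via E = hc/λ).
E_B = 1.822 × 10^-14 J (from wavelength = 0.109 Å, via E = hc/λ).
Ratio = 6.346 × 10^-19 / 1.822 × 10^-14 = 3.48 × 10^-5.

3.48 × 10^-5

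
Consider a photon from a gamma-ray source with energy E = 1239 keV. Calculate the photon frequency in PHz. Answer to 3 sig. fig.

Convert to SI: E = 1239 keV = 1.9851e-13 J.
For a photon f = E/h, so f = 2.996e20 Hz.
Converting to PHz: f = 299600 PHz ≈ 3.00e5 PHz.

3.00e5 PHz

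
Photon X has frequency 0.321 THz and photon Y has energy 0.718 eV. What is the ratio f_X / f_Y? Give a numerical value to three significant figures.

1.85 × 10^-3

f_X = 3.210 × 10^11 Hz (from frequency = 0.321 THz, via f given directly).
f_Y = 1.736 × 10^14 Hz (from energy = 0.718 eV, via f = E/h).
Ratio = 3.210 × 10^11 / 1.736 × 10^14 = 1.85 × 10^-3.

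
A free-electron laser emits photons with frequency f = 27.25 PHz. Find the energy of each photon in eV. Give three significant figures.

113 eV

Convert to SI: f = 27.25 PHz = 2.725 × 10^16 Hz.
Since E = hf for a photon, E = 1.806 × 10^-17 J.
Converting to eV: E = 112.7 eV ≈ 113 eV.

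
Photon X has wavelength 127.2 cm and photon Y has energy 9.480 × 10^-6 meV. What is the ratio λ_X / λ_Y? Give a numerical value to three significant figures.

λ_X = 1.272 m (from wavelength = 127.2 cm, via λ given directly).
λ_Y = 130.8 m (from energy = 9.480 × 10^-6 meV, via λ = hc/E).
Ratio = 1.272 / 130.8 = 9.73 × 10^-3.

9.73 × 10^-3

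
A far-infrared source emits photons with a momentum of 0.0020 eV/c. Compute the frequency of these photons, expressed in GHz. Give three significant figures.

First convert: p = 0.0020 eV/c = 1.0689 × 10^-30 kg·m/s.
The photon relation is f = pc/h, giving f = 4.836 × 10^11 Hz.
Converting to GHz: f = 483.6 GHz ≈ 484 GHz.

484 GHz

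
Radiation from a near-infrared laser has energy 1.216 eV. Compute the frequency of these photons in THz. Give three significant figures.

294 THz

Convert to SI: E = 1.216 eV = 1.9482·10^-19 J.
The photon relation is f = E/h, giving f = 2.940·10^14 Hz.
Converting to THz: f = 294.0 THz ≈ 294 THz.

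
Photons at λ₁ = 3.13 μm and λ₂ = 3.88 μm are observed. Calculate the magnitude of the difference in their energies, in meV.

Using E = hc/λ: E₁ = 6.346 × 10^-20 J, E₂ = 5.120 × 10^-20 J.
|ΔE| = |6.346 × 10^-20 − 5.120 × 10^-20| = 1.23 × 10^-20 J = 76.6 meV.

76.6 meV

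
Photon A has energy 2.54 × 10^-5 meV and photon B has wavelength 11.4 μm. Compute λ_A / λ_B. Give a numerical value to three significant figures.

4.28 × 10^6

λ_A = 48.81 m (from energy = 2.54 × 10^-5 meV, via λ = hc/E).
λ_B = 1.140 × 10^-5 m (from wavelength = 11.4 μm, via λ given directly).
Ratio = 48.81 / 1.140 × 10^-5 = 4.28 × 10^6.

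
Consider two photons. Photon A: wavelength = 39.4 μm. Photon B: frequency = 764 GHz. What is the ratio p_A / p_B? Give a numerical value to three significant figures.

p_A = 1.682 × 10^-29 kg·m/s (from wavelength = 39.4 μm, via p = h/λ).
p_B = 1.689 × 10^-30 kg·m/s (from frequency = 764 GHz, via p = hf/c).
Ratio = 1.682 × 10^-29 / 1.689 × 10^-30 = 9.96.

9.96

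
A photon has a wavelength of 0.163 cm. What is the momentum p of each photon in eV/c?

(h = 6.62607015e-34 J·s, c = 2.99792458e8 m/s, 1 eV = 1.602176634e-19 J.)
Convert to SI: λ = 0.163 cm = 0.00163 m.
For a photon p = h/λ, so p = 4.065e-31 kg·m/s.
Converting to eV/c: p = 7.606e-4 eV/c ≈ 7.61e-4 eV/c.

7.61e-4 eV/c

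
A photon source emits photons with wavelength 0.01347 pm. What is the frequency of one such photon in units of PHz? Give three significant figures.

(c = 2.99792458 × 10^8 m/s.)
Convert to SI: λ = 0.01347 pm = 1.347 × 10^-14 m.
For a photon f = c/λ, so f = 2.226 × 10^22 Hz.
Converting to PHz: f = 2.226 × 10^7 PHz ≈ 2.23 × 10^7 PHz.

2.23 × 10^7 PHz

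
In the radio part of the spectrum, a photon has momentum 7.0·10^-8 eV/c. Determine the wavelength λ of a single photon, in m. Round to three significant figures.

(h = 6.62607015·10^-34 J·s, c = 2.99792458·10^8 m/s, 1 eV = 1.602176634·10^-19 J.)
In SI units: p = 7.0·10^-8 eV/c = 3.7410·10^-35 kg·m/s.
For a photon λ = h/p, so λ = 17.71 m.
So λ ≈ 17.7 m.

17.7 m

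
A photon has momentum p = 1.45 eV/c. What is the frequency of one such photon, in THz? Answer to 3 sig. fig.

Take h = 6.62607015e-34 J·s, c = 2.99792458e8 m/s, 1 eV = 1.602176634e-19 J.
First convert: p = 1.45 eV/c = 7.7492e-28 kg·m/s.
For a photon f = pc/h, so f = 3.506e14 Hz.
Converting to THz: f = 350.6 THz ≈ 351 THz.

351 THz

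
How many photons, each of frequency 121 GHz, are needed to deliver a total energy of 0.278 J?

3.47e21 photons

Per-photon energy: E = 8.018e-23 J (from frequency = 121 GHz).
N = E_total / E_photon = 0.278 J / 8.018e-23 J = 3.47e21.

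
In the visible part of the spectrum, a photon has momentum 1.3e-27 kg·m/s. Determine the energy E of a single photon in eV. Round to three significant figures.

Apply E = pc: E = 3.897e-19 J.
Converting to eV: E = 2.433 eV ≈ 2.43 eV.

2.43 eV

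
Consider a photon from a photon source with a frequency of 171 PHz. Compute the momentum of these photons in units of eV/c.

707 eV/c

Take h = 6.62607015e-34 J·s, c = 2.99792458e8 m/s, 1 eV = 1.602176634e-19 J.
First convert: f = 171 PHz = 1.71e17 Hz.
For a photon p = hf/c, so p = 3.779e-25 kg·m/s.
Converting to eV/c: p = 707.2 eV/c ≈ 707 eV/c.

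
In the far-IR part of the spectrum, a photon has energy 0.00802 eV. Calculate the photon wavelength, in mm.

0.155 mm

(h = 6.62607015·10^-34 J·s, c = 2.99792458·10^8 m/s, 1 eV = 1.602176634·10^-19 J.)
First convert: E = 0.00802 eV = 1.2849·10^-21 J.
Since λ = hc/E for a photon, λ = 1.546·10^-4 m.
Converting to mm: λ = 0.1546 mm ≈ 0.155 mm.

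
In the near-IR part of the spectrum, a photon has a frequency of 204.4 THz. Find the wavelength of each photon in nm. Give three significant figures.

1470 nm

In SI units: f = 204.4 THz = 2.044·10^14 Hz.
For a photon λ = c/f, so λ = 1.467·10^-6 m.
Converting to nm: λ = 1467 nm ≈ 1470 nm.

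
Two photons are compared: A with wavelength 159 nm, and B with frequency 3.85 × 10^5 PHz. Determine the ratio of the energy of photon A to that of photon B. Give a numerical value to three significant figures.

4.90 × 10^-6

E_A = 1.249 × 10^-18 J (from wavelength = 159 nm, via E = hc/λ).
E_B = 2.551 × 10^-13 J (from frequency = 3.85 × 10^5 PHz, via E = hf).
Ratio = 1.249 × 10^-18 / 2.551 × 10^-13 = 4.90 × 10^-6.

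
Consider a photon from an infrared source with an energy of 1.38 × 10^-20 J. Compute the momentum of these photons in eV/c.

0.0861 eV/c

(c = 2.99792458 × 10^8 m/s, 1 eV = 1.602176634 × 10^-19 J.)
Apply p = E/c: p = 4.603 × 10^-29 kg·m/s.
Converting to eV/c: p = 0.08613 eV/c ≈ 0.0861 eV/c.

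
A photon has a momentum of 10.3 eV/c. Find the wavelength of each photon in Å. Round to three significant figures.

Take h = 6.62607015·10^-34 J·s, c = 2.99792458·10^8 m/s, 1 eV = 1.602176634·10^-19 J.
In SI units: p = 10.3 eV/c = 5.5046·10^-27 kg·m/s.
Since λ = h/p for a photon, λ = 1.204·10^-7 m.
Converting to Å: λ = 1204 Å ≈ 1200 Å.

1200 Å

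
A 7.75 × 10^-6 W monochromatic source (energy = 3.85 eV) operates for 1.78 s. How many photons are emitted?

Total energy: E_total = P·t = 7.75 × 10^-6 × 1.78 = 1.380 × 10^-5 J.
Per-photon energy: E = 6.168 × 10^-19 J.
N = E_total / E_photon = 2.24 × 10^13.

2.24 × 10^13 photons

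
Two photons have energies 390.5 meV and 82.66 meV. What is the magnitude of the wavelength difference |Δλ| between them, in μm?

11.8 μm

Using λ = hc/E: λ₁ = 3.1750 × 10^-6 m, λ₂ = 1.4999 × 10^-5 m.
|Δλ| = |3.1750 × 10^-6 − 1.4999 × 10^-5| = 1.18 × 10^-5 m = 11.8 μm.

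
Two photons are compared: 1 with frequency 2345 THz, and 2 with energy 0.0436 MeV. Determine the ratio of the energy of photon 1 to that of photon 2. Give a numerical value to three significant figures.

E_1 = 1.554 × 10^-18 J (from frequency = 2345 THz, via E = hf).
E_2 = 6.985 × 10^-15 J (from energy = 0.0436 MeV, via E given directly).
Ratio = 1.554 × 10^-18 / 6.985 × 10^-15 = 2.22 × 10^-4.

2.22 × 10^-4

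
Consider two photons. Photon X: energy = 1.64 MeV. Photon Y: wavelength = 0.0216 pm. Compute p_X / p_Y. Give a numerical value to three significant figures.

0.0286

p_X = 8.765 × 10^-22 kg·m/s (from energy = 1.64 MeV, via p = E/c).
p_Y = 3.068 × 10^-20 kg·m/s (from wavelength = 0.0216 pm, via p = h/λ).
Ratio = 8.765 × 10^-22 / 3.068 × 10^-20 = 0.0286.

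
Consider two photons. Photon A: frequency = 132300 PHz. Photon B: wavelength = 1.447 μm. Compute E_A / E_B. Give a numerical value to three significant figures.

6.39 × 10^5

E_A = 8.766 × 10^-14 J (from frequency = 132300 PHz, via E = hf).
E_B = 1.373 × 10^-19 J (from wavelength = 1.447 μm, via E = hc/λ).
Ratio = 8.766 × 10^-14 / 1.373 × 10^-19 = 6.39 × 10^5.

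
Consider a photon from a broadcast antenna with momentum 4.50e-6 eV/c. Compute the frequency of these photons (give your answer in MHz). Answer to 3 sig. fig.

Use h = 6.62607015e-34 J·s, c = 2.99792458e8 m/s, 1 eV = 1.602176634e-19 J.
Convert to SI: p = 4.50e-6 eV/c = 2.4049e-33 kg·m/s.
For a photon f = pc/h, so f = 1.088e9 Hz.
Converting to MHz: f = 1088 MHz ≈ 1090 MHz.

1090 MHz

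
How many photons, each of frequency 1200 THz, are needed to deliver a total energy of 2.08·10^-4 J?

Per-photon energy: E = 7.951·10^-19 J (from frequency = 1200 THz).
N = E_total / E_photon = 2.08·10^-4 J / 7.951·10^-19 J = 2.62·10^14.

2.62·10^14 photons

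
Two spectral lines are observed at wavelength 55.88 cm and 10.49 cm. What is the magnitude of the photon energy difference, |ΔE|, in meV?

Using E = hc/λ: E₁ = 3.5548e-25 J, E₂ = 1.8937e-24 J.
|ΔE| = |3.5548e-25 − 1.8937e-24| = 1.54e-24 J = 9.60e-3 meV.

9.60e-3 meV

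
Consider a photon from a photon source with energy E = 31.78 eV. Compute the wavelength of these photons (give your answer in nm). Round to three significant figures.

39.0 nm

First convert: E = 31.78 eV = 5.0917e-18 J.
Apply λ = hc/E: λ = 3.901e-8 m.
Converting to nm: λ = 39.01 nm ≈ 39.0 nm.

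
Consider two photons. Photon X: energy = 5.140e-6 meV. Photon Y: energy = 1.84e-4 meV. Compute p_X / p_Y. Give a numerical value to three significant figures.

p_X = 2.747e-36 kg·m/s (from energy = 5.140e-6 meV, via p = E/c).
p_Y = 9.833e-35 kg·m/s (from energy = 1.84e-4 meV, via p = E/c).
Ratio = 2.747e-36 / 9.833e-35 = 0.0279.

0.0279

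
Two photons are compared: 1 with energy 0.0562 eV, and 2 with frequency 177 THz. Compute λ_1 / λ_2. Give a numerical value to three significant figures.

λ_1 = 2.206 × 10^-5 m (from energy = 0.0562 eV, via λ = hc/E).
λ_2 = 1.694 × 10^-6 m (from frequency = 177 THz, via λ = c/f).
Ratio = 2.206 × 10^-5 / 1.694 × 10^-6 = 13.0.

13.0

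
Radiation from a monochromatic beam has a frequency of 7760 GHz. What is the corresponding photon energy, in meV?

Use h = 6.62607015e-34 J·s, 1 eV = 1.602176634e-19 J.
Convert to SI: f = 7760 GHz = 7.76e12 Hz.
The photon relation is E = hf, giving E = 5.142e-21 J.
Converting to meV: E = 32.09 meV ≈ 32.1 meV.

32.1 meV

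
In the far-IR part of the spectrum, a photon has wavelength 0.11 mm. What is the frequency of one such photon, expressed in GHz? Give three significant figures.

Convert to SI: λ = 0.11 mm = 1.1 × 10^-4 m.
Since f = c/λ for a photon, f = 2.725 × 10^12 Hz.
Converting to GHz: f = 2725 GHz ≈ 2730 GHz.

2730 GHz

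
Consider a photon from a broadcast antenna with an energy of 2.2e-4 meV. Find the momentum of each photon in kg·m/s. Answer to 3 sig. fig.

1.18e-34 kg·m/s

Use c = 2.99792458e8 m/s, 1 eV = 1.602176634e-19 J.
Convert to SI: E = 2.2e-4 meV = 3.5248e-26 J.
For a photon p = E/c, so p = 1.176e-34 kg·m/s.
So p ≈ 1.18e-34 kg·m/s.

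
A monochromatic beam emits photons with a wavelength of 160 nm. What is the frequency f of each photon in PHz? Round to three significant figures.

Convert to SI: λ = 160 nm = 1.60e-7 m.
Apply f = c/λ: f = 1.874e15 Hz.
Converting to PHz: f = 1.874 PHz ≈ 1.87 PHz.

1.87 PHz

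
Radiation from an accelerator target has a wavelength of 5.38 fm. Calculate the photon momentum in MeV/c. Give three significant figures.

230 MeV/c

Take h = 6.62607015 × 10^-34 J·s, c = 2.99792458 × 10^8 m/s, 1 eV = 1.602176634 × 10^-19 J.
In SI units: λ = 5.38 fm = 5.38 × 10^-15 m.
For a photon p = h/λ, so p = 1.232 × 10^-19 kg·m/s.
Converting to MeV/c: p = 230.5 MeV/c ≈ 230 MeV/c.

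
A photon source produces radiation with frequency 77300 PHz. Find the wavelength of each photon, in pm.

Use c = 2.99792458e8 m/s.
First convert: f = 77300 PHz = 7.73e19 Hz.
For a photon λ = c/f, so λ = 3.878e-12 m.
Converting to pm: λ = 3.878 pm ≈ 3.88 pm.

3.88 pm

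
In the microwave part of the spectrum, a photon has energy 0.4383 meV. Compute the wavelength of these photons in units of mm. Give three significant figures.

2.83 mm

First convert: E = 0.4383 meV = 7.0223 × 10^-23 J.
For a photon λ = hc/E, so λ = 0.002829 m.
Converting to mm: λ = 2.829 mm ≈ 2.83 mm.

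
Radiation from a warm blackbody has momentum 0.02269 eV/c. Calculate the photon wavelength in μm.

54.6 μm

Take h = 6.62607015 × 10^-34 J·s, c = 2.99792458 × 10^8 m/s, 1 eV = 1.602176634 × 10^-19 J.
In SI units: p = 0.02269 eV/c = 1.2126 × 10^-29 kg·m/s.
For a photon λ = h/p, so λ = 5.464 × 10^-5 m.
Converting to μm: λ = 54.64 μm ≈ 54.6 μm.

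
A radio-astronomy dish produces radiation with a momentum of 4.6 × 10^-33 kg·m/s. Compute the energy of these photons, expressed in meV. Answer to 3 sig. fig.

8.61 × 10^-3 meV

Apply E = pc: E = 1.379 × 10^-24 J.
Converting to meV: E = 0.008607 meV ≈ 8.61 × 10^-3 meV.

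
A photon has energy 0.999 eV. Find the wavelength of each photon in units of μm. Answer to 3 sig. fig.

(h = 6.62607015 × 10^-34 J·s, c = 2.99792458 × 10^8 m/s, 1 eV = 1.602176634 × 10^-19 J.)
Convert to SI: E = 0.999 eV = 1.6006 × 10^-19 J.
Apply λ = hc/E: λ = 1.241 × 10^-6 m.
Converting to μm: λ = 1.241 μm ≈ 1.24 μm.

1.24 μm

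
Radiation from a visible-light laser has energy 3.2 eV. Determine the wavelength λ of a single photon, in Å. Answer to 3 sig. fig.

(h = 6.62607015·10^-34 J·s, c = 2.99792458·10^8 m/s, 1 eV = 1.602176634·10^-19 J.)
Convert to SI: E = 3.2 eV = 5.1270·10^-19 J.
Apply λ = hc/E: λ = 3.875·10^-7 m.
Converting to Å: λ = 3875 Å ≈ 3870 Å.

3870 Å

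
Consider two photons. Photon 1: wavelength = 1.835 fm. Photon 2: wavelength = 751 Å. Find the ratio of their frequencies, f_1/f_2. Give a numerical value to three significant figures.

f_1 = 1.634 × 10^23 Hz (from wavelength = 1.835 fm, via f = c/λ).
f_2 = 3.992 × 10^15 Hz (from wavelength = 751 Å, via f = c/λ).
Ratio = 1.634 × 10^23 / 3.992 × 10^15 = 4.09 × 10^7.

4.09 × 10^7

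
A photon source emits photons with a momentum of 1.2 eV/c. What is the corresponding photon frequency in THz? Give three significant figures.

290 THz

In SI units: p = 1.2 eV/c = 6.4131 × 10^-28 kg·m/s.
Apply f = pc/h: f = 2.902 × 10^14 Hz.
Converting to THz: f = 290.2 THz ≈ 290 THz.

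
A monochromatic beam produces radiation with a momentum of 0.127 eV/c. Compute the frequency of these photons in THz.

30.7 THz

In SI units: p = 0.127 eV/c = 6.7872 × 10^-29 kg·m/s.
The photon relation is f = pc/h, giving f = 3.071 × 10^13 Hz.
Converting to THz: f = 30.71 THz ≈ 30.7 THz.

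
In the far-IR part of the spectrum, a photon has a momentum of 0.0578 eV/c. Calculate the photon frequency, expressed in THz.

Use h = 6.62607015 × 10^-34 J·s, c = 2.99792458 × 10^8 m/s, 1 eV = 1.602176634 × 10^-19 J.
In SI units: p = 0.0578 eV/c = 3.0890 × 10^-29 kg·m/s.
Since f = pc/h for a photon, f = 1.398 × 10^13 Hz.
Converting to THz: f = 13.98 THz ≈ 14.0 THz.

14.0 THz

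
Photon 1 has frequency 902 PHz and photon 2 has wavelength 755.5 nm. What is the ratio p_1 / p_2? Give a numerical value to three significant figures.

2270

p_1 = 1.994e-24 kg·m/s (from frequency = 902 PHz, via p = hf/c).
p_2 = 8.770e-28 kg·m/s (from wavelength = 755.5 nm, via p = h/λ).
Ratio = 1.994e-24 / 8.770e-28 = 2270.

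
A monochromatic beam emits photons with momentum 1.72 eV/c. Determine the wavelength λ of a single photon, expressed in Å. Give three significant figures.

7210 Å

Convert to SI: p = 1.72 eV/c = 9.1922 × 10^-28 kg·m/s.
The photon relation is λ = h/p, giving λ = 7.208 × 10^-7 m.
Converting to Å: λ = 7208 Å ≈ 7210 Å.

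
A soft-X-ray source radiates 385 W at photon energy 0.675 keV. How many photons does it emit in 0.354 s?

1.26 × 10^18 photons

Total energy: E_total = P·t = 385 × 0.354 = 136.3 J.
Per-photon energy: E = 1.081 × 10^-16 J.
N = E_total / E_photon = 1.26 × 10^18.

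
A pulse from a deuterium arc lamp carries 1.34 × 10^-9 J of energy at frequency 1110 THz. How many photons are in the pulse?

1.82 × 10^9 photons

Per-photon energy: E = 7.355 × 10^-19 J (from frequency = 1110 THz).
N = E_total / E_photon = 1.34 × 10^-9 J / 7.355 × 10^-19 J = 1.82 × 10^9.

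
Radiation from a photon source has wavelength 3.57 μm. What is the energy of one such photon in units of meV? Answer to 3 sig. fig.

347 meV

Use h = 6.62607015e-34 J·s, c = 2.99792458e8 m/s, 1 eV = 1.602176634e-19 J.
Convert to SI: λ = 3.57 μm = 3.57e-6 m.
The photon relation is E = hc/λ, giving E = 5.564e-20 J.
Converting to meV: E = 347.3 meV ≈ 347 meV.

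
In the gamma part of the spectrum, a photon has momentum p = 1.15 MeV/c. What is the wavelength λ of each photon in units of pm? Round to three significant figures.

1.08 pm

First convert: p = 1.15 MeV/c = 6.1459 × 10^-22 kg·m/s.
For a photon λ = h/p, so λ = 1.078 × 10^-12 m.
Converting to pm: λ = 1.078 pm ≈ 1.08 pm.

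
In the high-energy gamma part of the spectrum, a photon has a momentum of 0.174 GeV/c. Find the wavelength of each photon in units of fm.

Take h = 6.62607015e-34 J·s, c = 2.99792458e8 m/s, 1 eV = 1.602176634e-19 J.
In SI units: p = 0.174 GeV/c = 9.2991e-20 kg·m/s.
Since λ = h/p for a photon, λ = 7.126e-15 m.
Converting to fm: λ = 7.126 fm ≈ 7.13 fm.

7.13 fm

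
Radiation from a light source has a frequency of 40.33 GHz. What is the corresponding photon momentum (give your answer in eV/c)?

Take h = 6.62607015 × 10^-34 J·s, c = 2.99792458 × 10^8 m/s, 1 eV = 1.602176634 × 10^-19 J.
Convert to SI: f = 40.33 GHz = 4.033 × 10^10 Hz.
The photon relation is p = hf/c, giving p = 8.914 × 10^-32 kg·m/s.
Converting to eV/c: p = 1.668 × 10^-4 eV/c ≈ 1.67 × 10^-4 eV/c.

1.67 × 10^-4 eV/c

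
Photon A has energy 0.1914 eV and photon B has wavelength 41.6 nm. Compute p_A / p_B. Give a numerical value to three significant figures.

p_A = 1.023 × 10^-28 kg·m/s (from energy = 0.1914 eV, via p = E/c).
p_B = 1.593 × 10^-26 kg·m/s (from wavelength = 41.6 nm, via p = h/λ).
Ratio = 1.023 × 10^-28 / 1.593 × 10^-26 = 6.42 × 10^-3.

6.42 × 10^-3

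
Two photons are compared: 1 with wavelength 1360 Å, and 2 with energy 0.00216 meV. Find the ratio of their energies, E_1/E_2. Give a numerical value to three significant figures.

4.22 × 10^6

E_1 = 1.461 × 10^-18 J (from wavelength = 1360 Å, via E = hc/λ).
E_2 = 3.461 × 10^-25 J (from energy = 0.00216 meV, via E given directly).
Ratio = 1.461 × 10^-18 / 3.461 × 10^-25 = 4.22 × 10^6.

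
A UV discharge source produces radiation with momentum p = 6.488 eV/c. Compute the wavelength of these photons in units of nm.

191 nm

Convert to SI: p = 6.488 eV/c = 3.4674 × 10^-27 kg·m/s.
Since λ = h/p for a photon, λ = 1.911 × 10^-7 m.
Converting to nm: λ = 191.1 nm ≈ 191 nm.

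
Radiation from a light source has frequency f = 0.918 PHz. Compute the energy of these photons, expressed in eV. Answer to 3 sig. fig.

In SI units: f = 0.918 PHz = 9.18 × 10^14 Hz.
For a photon E = hf, so E = 6.083 × 10^-19 J.
Converting to eV: E = 3.797 eV ≈ 3.80 eV.

3.80 eV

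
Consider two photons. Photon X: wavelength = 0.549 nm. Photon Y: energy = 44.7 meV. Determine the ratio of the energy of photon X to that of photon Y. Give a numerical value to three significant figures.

5.05 × 10^4

E_X = 3.618 × 10^-16 J (from wavelength = 0.549 nm, via E = hc/λ).
E_Y = 7.162 × 10^-21 J (from energy = 44.7 meV, via E given directly).
Ratio = 3.618 × 10^-16 / 7.162 × 10^-21 = 5.05 × 10^4.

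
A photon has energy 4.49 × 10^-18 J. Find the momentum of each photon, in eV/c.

Use c = 2.99792458 × 10^8 m/s, 1 eV = 1.602176634 × 10^-19 J.
Apply p = E/c: p = 1.498 × 10^-26 kg·m/s.
Converting to eV/c: p = 28.02 eV/c ≈ 28.0 eV/c.

28.0 eV/c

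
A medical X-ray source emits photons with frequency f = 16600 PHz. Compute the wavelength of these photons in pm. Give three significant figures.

18.1 pm

In SI units: f = 16600 PHz = 1.66 × 10^19 Hz.
The photon relation is λ = c/f, giving λ = 1.806 × 10^-11 m.
Converting to pm: λ = 18.06 pm ≈ 18.1 pm.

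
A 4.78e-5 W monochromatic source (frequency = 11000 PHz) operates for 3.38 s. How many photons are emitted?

2.22e10 photons

Total energy: E_total = P·t = 4.78e-5 × 3.38 = 1.616e-4 J.
Per-photon energy: E = 7.289e-15 J.
N = E_total / E_photon = 2.22e10.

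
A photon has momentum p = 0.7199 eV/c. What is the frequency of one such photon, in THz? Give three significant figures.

(h = 6.62607015 × 10^-34 J·s, c = 2.99792458 × 10^8 m/s, 1 eV = 1.602176634 × 10^-19 J.)
In SI units: p = 0.7199 eV/c = 3.8474 × 10^-28 kg·m/s.
For a photon f = pc/h, so f = 1.741 × 10^14 Hz.
Converting to THz: f = 174.1 THz ≈ 174 THz.

174 THz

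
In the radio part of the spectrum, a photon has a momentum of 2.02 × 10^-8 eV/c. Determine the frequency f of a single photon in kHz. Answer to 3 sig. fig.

Take h = 6.62607015 × 10^-34 J·s, c = 2.99792458 × 10^8 m/s, 1 eV = 1.602176634 × 10^-19 J.
Convert to SI: p = 2.02 × 10^-8 eV/c = 1.0795 × 10^-35 kg·m/s.
The photon relation is f = pc/h, giving f = 4.884 × 10^6 Hz.
Converting to kHz: f = 4884 kHz ≈ 4880 kHz.

4880 kHz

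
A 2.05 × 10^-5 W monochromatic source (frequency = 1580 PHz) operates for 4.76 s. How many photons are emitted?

Total energy: E_total = P·t = 2.05 × 10^-5 × 4.76 = 9.758 × 10^-5 J.
Per-photon energy: E = 1.047 × 10^-15 J.
N = E_total / E_photon = 9.32 × 10^10.

9.32 × 10^10 photons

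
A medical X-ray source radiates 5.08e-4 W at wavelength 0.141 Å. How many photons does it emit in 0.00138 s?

Total energy: E_total = P·t = 5.08e-4 × 0.00138 = 7.010e-7 J.
Per-photon energy: E = 1.409e-14 J.
N = E_total / E_photon = 4.98e7.

4.98e7 photons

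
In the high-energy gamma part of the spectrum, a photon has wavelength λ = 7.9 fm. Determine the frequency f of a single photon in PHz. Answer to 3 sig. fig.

3.79 × 10^7 PHz

(c = 2.99792458 × 10^8 m/s.)
Convert to SI: λ = 7.9 fm = 7.9 × 10^-15 m.
Since f = c/λ for a photon, f = 3.795 × 10^22 Hz.
Converting to PHz: f = 3.795 × 10^7 PHz ≈ 3.79 × 10^7 PHz.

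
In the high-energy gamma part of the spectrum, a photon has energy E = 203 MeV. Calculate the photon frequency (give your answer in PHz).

4.91e7 PHz

In SI units: E = 203 MeV = 3.2524e-11 J.
For a photon f = E/h, so f = 4.909e22 Hz.
Converting to PHz: f = 4.909e7 PHz ≈ 4.91e7 PHz.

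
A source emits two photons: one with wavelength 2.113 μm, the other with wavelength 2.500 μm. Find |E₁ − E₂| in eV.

0.0908 eV

Using E = hc/λ: E₁ = 9.4011e-20 J, E₂ = 7.9458e-20 J.
|ΔE| = |9.4011e-20 − 7.9458e-20| = 1.46e-20 J = 0.0908 eV.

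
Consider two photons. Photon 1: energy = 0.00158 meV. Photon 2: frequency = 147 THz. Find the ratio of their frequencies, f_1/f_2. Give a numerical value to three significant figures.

f_1 = 3.820e8 Hz (from energy = 0.00158 meV, via f = E/h).
f_2 = 1.470e14 Hz (from frequency = 147 THz, via f given directly).
Ratio = 3.820e8 / 1.470e14 = 2.60e-6.

2.60e-6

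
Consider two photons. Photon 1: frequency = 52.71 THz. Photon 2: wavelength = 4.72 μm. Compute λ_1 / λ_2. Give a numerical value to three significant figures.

1.20

λ_1 = 5.688·10^-6 m (from frequency = 52.71 THz, via λ = c/f).
λ_2 = 4.720·10^-6 m (from wavelength = 4.72 μm, via λ given directly).
Ratio = 5.688·10^-6 / 4.720·10^-6 = 1.20.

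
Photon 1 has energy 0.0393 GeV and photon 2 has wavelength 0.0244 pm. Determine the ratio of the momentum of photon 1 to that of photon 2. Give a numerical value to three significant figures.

p_1 = 2.100e-20 kg·m/s (from energy = 0.0393 GeV, via p = E/c).
p_2 = 2.716e-20 kg·m/s (from wavelength = 0.0244 pm, via p = h/λ).
Ratio = 2.100e-20 / 2.716e-20 = 0.773.

0.773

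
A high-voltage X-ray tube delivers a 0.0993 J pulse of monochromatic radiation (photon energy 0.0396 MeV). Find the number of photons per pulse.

Per-photon energy: E = 6.345 × 10^-15 J (from energy = 0.0396 MeV).
N = E_total / E_photon = 0.0993 J / 6.345 × 10^-15 J = 1.57 × 10^13.

1.57 × 10^13 photons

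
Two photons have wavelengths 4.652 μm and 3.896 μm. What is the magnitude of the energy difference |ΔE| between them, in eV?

Using E = hc/λ: E₁ = 4.2701e-20 J, E₂ = 5.0987e-20 J.
|ΔE| = |4.2701e-20 − 5.0987e-20| = 8.29e-21 J = 0.0517 eV.

0.0517 eV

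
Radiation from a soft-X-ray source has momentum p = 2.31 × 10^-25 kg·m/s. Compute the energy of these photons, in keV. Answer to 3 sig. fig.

Use c = 2.99792458 × 10^8 m/s, 1 eV = 1.602176634 × 10^-19 J.
Since E = pc for a photon, E = 6.925 × 10^-17 J.
Converting to keV: E = 0.4322 keV ≈ 0.432 keV.

0.432 keV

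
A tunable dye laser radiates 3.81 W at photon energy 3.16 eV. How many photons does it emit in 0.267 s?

Total energy: E_total = P·t = 3.81 × 0.267 = 1.017 J.
Per-photon energy: E = 5.063·10^-19 J.
N = E_total / E_photon = 2.01·10^18.

2.01·10^18 photons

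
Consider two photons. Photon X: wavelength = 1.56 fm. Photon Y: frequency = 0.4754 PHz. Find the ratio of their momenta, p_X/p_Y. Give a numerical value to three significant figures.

4.04e8

p_X = 4.247e-19 kg·m/s (from wavelength = 1.56 fm, via p = h/λ).
p_Y = 1.051e-27 kg·m/s (from frequency = 0.4754 PHz, via p = hf/c).
Ratio = 4.247e-19 / 1.051e-27 = 4.04e8.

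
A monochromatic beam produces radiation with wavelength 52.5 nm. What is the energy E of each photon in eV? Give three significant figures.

23.6 eV

Convert to SI: λ = 52.5 nm = 5.25e-8 m.
Since E = hc/λ for a photon, E = 3.784e-18 J.
Converting to eV: E = 23.62 eV ≈ 23.6 eV.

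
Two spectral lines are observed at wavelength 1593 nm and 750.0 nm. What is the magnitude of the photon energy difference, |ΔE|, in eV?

0.875 eV

Using E = hc/λ: E₁ = 1.2470·10^-19 J, E₂ = 2.6486·10^-19 J.
|ΔE| = |1.2470·10^-19 − 2.6486·10^-19| = 1.40·10^-19 J = 0.875 eV.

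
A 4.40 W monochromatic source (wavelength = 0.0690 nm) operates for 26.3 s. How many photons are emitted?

Total energy: E_total = P·t = 4.40 × 26.3 = 115.7 J.
Per-photon energy: E = 2.879·10^-15 J.
N = E_total / E_photon = 4.02·10^16.

4.02·10^16 photons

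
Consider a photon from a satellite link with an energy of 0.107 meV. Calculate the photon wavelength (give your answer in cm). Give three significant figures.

(h = 6.62607015e-34 J·s, c = 2.99792458e8 m/s, 1 eV = 1.602176634e-19 J.)
First convert: E = 0.107 meV = 1.7143e-23 J.
For a photon λ = hc/E, so λ = 0.01159 m.
Converting to cm: λ = 1.159 cm ≈ 1.16 cm.

1.16 cm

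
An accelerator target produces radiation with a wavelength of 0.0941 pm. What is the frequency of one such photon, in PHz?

Convert to SI: λ = 0.0941 pm = 9.41·10^-14 m.
For a photon f = c/λ, so f = 3.186·10^21 Hz.
Converting to PHz: f = 3.186·10^6 PHz ≈ 3.19·10^6 PHz.

3.19·10^6 PHz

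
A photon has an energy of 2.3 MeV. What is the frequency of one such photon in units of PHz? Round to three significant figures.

5.56 × 10^5 PHz

(h = 6.62607015 × 10^-34 J·s, 1 eV = 1.602176634 × 10^-19 J.)
Convert to SI: E = 2.3 MeV = 3.6850 × 10^-13 J.
Apply f = E/h: f = 5.561 × 10^20 Hz.
Converting to PHz: f = 556100 PHz ≈ 5.56 × 10^5 PHz.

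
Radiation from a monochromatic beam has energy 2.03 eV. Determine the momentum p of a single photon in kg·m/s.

1.08 × 10^-27 kg·m/s

Take c = 2.99792458 × 10^8 m/s, 1 eV = 1.602176634 × 10^-19 J.
Convert to SI: E = 2.03 eV = 3.2524 × 10^-19 J.
The photon relation is p = E/c, giving p = 1.085 × 10^-27 kg·m/s.
So p ≈ 1.08 × 10^-27 kg·m/s.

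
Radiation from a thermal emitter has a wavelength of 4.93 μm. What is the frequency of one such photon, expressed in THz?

60.8 THz

(c = 2.99792458 × 10^8 m/s.)
Convert to SI: λ = 4.93 μm = 4.93 × 10^-6 m.
Apply f = c/λ: f = 6.081 × 10^13 Hz.
Converting to THz: f = 60.81 THz ≈ 60.8 THz.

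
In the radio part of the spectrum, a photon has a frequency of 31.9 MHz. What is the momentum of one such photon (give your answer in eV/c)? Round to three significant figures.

1.32e-7 eV/c

Take h = 6.62607015e-34 J·s, c = 2.99792458e8 m/s, 1 eV = 1.602176634e-19 J.
In SI units: f = 31.9 MHz = 3.19e7 Hz.
For a photon p = hf/c, so p = 7.051e-35 kg·m/s.
Converting to eV/c: p = 1.319e-7 eV/c ≈ 1.32e-7 eV/c.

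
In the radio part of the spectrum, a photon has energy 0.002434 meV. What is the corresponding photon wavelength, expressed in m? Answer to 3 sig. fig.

0.509 m

Use h = 6.62607015 × 10^-34 J·s, c = 2.99792458 × 10^8 m/s, 1 eV = 1.602176634 × 10^-19 J.
In SI units: E = 0.002434 meV = 3.8997 × 10^-25 J.
Apply λ = hc/E: λ = 0.5094 m.
So λ ≈ 0.509 m.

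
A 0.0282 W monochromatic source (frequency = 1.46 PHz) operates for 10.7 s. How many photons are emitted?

Total energy: E_total = P·t = 0.0282 × 10.7 = 0.3017 J.
Per-photon energy: E = 9.674e-19 J.
N = E_total / E_photon = 3.12e17.

3.12e17 photons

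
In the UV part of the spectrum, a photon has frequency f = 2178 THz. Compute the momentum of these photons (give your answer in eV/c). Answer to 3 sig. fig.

Take h = 6.62607015 × 10^-34 J·s, c = 2.99792458 × 10^8 m/s, 1 eV = 1.602176634 × 10^-19 J.
Convert to SI: f = 2178 THz = 2.178 × 10^15 Hz.
The photon relation is p = hf/c, giving p = 4.814 × 10^-27 kg·m/s.
Converting to eV/c: p = 9.007 eV/c ≈ 9.01 eV/c.

9.01 eV/c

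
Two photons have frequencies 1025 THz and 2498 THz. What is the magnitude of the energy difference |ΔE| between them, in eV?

6.09 eV

Using E = hf: E₁ = 6.7917e-19 J, E₂ = 1.6552e-18 J.
|ΔE| = |6.7917e-19 − 1.6552e-18| = 9.76e-19 J = 6.09 eV.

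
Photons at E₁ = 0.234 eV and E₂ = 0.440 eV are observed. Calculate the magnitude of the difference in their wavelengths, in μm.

2.48 μm

Using λ = hc/E: λ₁ = 5.298e-6 m, λ₂ = 2.818e-6 m.
|Δλ| = |5.298e-6 − 2.818e-6| = 2.48e-6 m = 2.48 μm.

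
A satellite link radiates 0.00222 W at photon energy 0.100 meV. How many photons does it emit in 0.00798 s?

1.11 × 10^18 photons

Total energy: E_total = P·t = 0.00222 × 0.00798 = 1.772 × 10^-5 J.
Per-photon energy: E = 1.602 × 10^-23 J.
N = E_total / E_photon = 1.11 × 10^18.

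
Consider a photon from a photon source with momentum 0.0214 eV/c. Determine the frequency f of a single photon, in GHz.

5170 GHz

Take h = 6.62607015e-34 J·s, c = 2.99792458e8 m/s, 1 eV = 1.602176634e-19 J.
First convert: p = 0.0214 eV/c = 1.1437e-29 kg·m/s.
Since f = pc/h for a photon, f = 5.174e12 Hz.
Converting to GHz: f = 5174 GHz ≈ 5170 GHz.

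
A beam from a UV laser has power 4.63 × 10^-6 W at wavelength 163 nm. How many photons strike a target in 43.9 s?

1.67 × 10^14 photons

Total energy: E_total = P·t = 4.63 × 10^-6 × 43.9 = 2.033 × 10^-4 J.
Per-photon energy: E = 1.219 × 10^-18 J.
N = E_total / E_photon = 1.67 × 10^14.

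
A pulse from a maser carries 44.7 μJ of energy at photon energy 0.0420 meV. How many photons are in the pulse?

6.64 × 10^18 photons

Per-photon energy: E = 6.729 × 10^-24 J (from energy = 0.0420 meV).
N = E_total / E_photon = 4.47 × 10^-5 J / 6.729 × 10^-24 J = 6.64 × 10^18.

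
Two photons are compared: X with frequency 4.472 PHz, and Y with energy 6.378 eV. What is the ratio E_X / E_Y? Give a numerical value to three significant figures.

E_X = 2.963e-18 J (from frequency = 4.472 PHz, via E = hf).
E_Y = 1.022e-18 J (from energy = 6.378 eV, via E given directly).
Ratio = 2.963e-18 / 1.022e-18 = 2.90.

2.90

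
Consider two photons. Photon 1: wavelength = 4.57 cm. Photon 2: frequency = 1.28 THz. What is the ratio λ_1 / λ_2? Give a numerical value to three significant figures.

195

λ_1 = 0.04570 m (from wavelength = 4.57 cm, via λ given directly).
λ_2 = 2.342 × 10^-4 m (from frequency = 1.28 THz, via λ = c/f).
Ratio = 0.04570 / 2.342 × 10^-4 = 195.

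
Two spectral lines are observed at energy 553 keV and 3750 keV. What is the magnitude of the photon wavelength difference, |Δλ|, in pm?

Using λ = hc/E: λ₁ = 2.242·10^-12 m, λ₂ = 3.306·10^-13 m.
|Δλ| = |2.242·10^-12 − 3.306·10^-13| = 1.91·10^-12 m = 1.91 pm.

1.91 pm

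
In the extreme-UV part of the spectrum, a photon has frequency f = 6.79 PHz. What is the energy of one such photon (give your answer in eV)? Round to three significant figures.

Take h = 6.62607015 × 10^-34 J·s, 1 eV = 1.602176634 × 10^-19 J.
First convert: f = 6.79 PHz = 6.79 × 10^15 Hz.
For a photon E = hf, so E = 4.499 × 10^-18 J.
Converting to eV: E = 28.08 eV ≈ 28.1 eV.

28.1 eV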